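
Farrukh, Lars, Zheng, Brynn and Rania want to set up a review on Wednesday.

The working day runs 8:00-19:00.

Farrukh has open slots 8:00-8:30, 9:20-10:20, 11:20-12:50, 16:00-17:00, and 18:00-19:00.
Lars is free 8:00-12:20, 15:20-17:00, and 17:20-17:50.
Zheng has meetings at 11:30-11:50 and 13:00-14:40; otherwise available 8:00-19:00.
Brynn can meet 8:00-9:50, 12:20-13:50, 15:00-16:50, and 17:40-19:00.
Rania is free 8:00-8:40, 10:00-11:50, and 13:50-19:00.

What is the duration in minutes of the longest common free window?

50 minutes

Zheng free within 08:00–19:00: 08:00–11:30, 11:50–13:00, 14:40–19:00.
Farrukh ∩ Lars: 08:00–08:30, 09:20–10:20, 11:20–12:20, 16:00–17:00.
Farrukh ∩ Lars ∩ Zheng: 08:00–08:30, 09:20–10:20, 11:20–11:30, 11:50–12:20, 16:00–17:00.
Farrukh ∩ Lars ∩ Zheng ∩ Brynn: 08:00–08:30, 09:20–09:50, 16:00–16:50.
Farrukh ∩ Lars ∩ Zheng ∩ Brynn ∩ Rania: 08:00–08:30, 16:00–16:50.
Common window lengths: 30, 50 min; longest is 50.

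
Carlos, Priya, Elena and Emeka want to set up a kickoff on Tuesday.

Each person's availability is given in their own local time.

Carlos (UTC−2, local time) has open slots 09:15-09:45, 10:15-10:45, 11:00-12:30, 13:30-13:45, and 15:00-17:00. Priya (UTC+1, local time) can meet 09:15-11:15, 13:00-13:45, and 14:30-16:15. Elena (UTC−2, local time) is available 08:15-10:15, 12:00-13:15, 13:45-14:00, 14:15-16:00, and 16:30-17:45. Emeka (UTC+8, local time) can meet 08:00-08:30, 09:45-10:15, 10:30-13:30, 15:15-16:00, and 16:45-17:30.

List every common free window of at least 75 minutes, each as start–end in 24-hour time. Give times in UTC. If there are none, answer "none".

none

Carlos → UTC: 11:15–11:45, 12:15–12:45, 13:00–14:30, 15:30–15:45, 17:00–19:00.
Priya → UTC: 08:15–10:15, 12:00–12:45, 13:30–15:15.
Elena → UTC: 10:15–12:15, 14:00–15:15, 15:45–16:00, 16:15–18:00, 18:30–19:45.
Emeka → UTC: 00:00–00:30, 01:45–02:15, 02:30–05:30, 07:15–08:00, 08:45–09:30.
Carlos ∩ Priya: 12:15–12:45, 13:30–14:30.
Carlos ∩ Priya ∩ Elena: 14:00–14:30.
Carlos ∩ Priya ∩ Elena ∩ Emeka: (none).
Windows ≥ 75 min: (none).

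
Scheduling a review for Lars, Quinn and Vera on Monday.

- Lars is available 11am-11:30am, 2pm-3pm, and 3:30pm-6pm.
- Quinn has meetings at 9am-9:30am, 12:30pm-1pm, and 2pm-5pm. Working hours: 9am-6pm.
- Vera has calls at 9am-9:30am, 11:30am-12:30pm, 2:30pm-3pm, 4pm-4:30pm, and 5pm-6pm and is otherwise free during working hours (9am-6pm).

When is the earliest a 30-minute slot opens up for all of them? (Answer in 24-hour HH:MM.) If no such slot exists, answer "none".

11:00

Quinn free within 09:00–18:00: 09:30–12:30, 13:00–14:00, 17:00–18:00.
Vera free within 09:00–18:00: 09:30–11:30, 12:30–14:30, 15:00–16:00, 16:30–17:00.
Lars ∩ Quinn: 11:00–11:30, 17:00–18:00.
Lars ∩ Quinn ∩ Vera: 11:00–11:30.
Windows ≥ 30 min: 11:00–11:30.
Earliest such window starts at 11:00.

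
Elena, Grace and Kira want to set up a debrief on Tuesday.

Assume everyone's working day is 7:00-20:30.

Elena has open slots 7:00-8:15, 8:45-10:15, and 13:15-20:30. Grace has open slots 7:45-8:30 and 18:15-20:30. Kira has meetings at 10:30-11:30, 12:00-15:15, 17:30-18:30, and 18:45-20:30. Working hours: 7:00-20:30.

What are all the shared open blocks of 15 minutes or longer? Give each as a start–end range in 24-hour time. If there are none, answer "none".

Kira free within 07:00–20:30: 07:00–10:30, 11:30–12:00, 15:15–17:30, 18:30–18:45.
Elena ∩ Grace: 07:45–08:15, 18:15–20:30.
Elena ∩ Grace ∩ Kira: 07:45–08:15, 18:30–18:45.
Windows ≥ 15 min: 07:45–08:15, 18:30–18:45.

07:45–08:15, 18:30–18:45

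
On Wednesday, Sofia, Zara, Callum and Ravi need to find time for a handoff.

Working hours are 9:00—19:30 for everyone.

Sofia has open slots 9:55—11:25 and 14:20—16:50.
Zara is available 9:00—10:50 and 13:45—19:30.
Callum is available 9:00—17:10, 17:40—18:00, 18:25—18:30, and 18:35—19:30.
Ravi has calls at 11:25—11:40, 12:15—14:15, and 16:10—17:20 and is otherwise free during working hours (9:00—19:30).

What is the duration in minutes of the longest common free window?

110 minutes

Ravi free within 09:00–19:30: 09:00–11:25, 11:40–12:15, 14:15–16:10, 17:20–19:30.
Sofia ∩ Zara: 09:55–10:50, 14:20–16:50.
Sofia ∩ Zara ∩ Callum: 09:55–10:50, 14:20–16:50.
Sofia ∩ Zara ∩ Callum ∩ Ravi: 09:55–10:50, 14:20–16:10.
Common window lengths: 55, 110 min; longest is 110.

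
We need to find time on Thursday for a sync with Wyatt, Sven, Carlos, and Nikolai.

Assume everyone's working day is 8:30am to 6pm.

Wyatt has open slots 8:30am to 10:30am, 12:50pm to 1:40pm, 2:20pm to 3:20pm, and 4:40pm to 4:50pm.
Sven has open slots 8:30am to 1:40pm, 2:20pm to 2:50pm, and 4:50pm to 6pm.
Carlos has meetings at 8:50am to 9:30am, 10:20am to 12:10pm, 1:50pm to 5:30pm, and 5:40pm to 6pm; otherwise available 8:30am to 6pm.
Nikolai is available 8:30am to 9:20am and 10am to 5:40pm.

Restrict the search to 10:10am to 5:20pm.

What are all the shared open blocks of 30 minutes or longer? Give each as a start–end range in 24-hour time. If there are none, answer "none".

12:50–13:40

Carlos free within 08:30–18:00: 08:30–08:50, 09:30–10:20, 12:10–13:50, 17:30–17:40.
Wyatt ∩ Sven: 08:30–10:30, 12:50–13:40, 14:20–14:50.
Wyatt ∩ Sven ∩ Carlos: 08:30–08:50, 09:30–10:20, 12:50–13:40.
Wyatt ∩ Sven ∩ Carlos ∩ Nikolai: 08:30–08:50, 10:00–10:20, 12:50–13:40.
Restricted to 10:10–17:20: 10:10–10:20, 12:50–13:40.
Windows ≥ 30 min: 12:50–13:40.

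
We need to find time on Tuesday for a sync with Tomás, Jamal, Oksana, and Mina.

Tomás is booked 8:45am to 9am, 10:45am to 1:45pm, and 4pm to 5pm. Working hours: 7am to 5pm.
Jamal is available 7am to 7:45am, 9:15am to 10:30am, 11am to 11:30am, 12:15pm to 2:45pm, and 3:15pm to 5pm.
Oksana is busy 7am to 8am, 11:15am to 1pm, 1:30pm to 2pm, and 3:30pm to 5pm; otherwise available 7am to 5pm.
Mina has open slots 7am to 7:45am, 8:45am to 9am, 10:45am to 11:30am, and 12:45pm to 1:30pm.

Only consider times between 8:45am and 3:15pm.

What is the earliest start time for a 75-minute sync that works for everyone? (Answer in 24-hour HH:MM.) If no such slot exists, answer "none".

none

Tomás free within 07:00–17:00: 07:00–08:45, 09:00–10:45, 13:45–16:00.
Oksana free within 07:00–17:00: 08:00–11:15, 13:00–13:30, 14:00–15:30.
Tomás ∩ Jamal: 07:00–07:45, 09:15–10:30, 13:45–14:45, 15:15–16:00.
Tomás ∩ Jamal ∩ Oksana: 09:15–10:30, 14:00–14:45, 15:15–15:30.
Tomás ∩ Jamal ∩ Oksana ∩ Mina: (none).
Restricted to 08:45–15:15: (none).
Windows ≥ 75 min: (none).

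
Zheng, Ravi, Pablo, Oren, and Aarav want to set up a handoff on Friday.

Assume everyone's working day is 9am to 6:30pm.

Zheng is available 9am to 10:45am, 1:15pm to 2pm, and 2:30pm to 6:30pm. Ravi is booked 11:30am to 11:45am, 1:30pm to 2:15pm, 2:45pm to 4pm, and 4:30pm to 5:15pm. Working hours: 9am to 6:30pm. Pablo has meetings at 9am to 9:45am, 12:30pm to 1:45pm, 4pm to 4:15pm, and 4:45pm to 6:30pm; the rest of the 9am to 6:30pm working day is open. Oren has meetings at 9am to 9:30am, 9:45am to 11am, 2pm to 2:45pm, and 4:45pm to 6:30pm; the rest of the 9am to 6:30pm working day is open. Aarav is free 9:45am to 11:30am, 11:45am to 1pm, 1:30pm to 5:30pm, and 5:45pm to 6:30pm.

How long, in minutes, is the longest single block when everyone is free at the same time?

15 minutes

Ravi free within 09:00–18:30: 09:00–11:30, 11:45–13:30, 14:15–14:45, 16:00–16:30, 17:15–18:30.
Pablo free within 09:00–18:30: 09:45–12:30, 13:45–16:00, 16:15–16:45.
Oren free within 09:00–18:30: 09:30–09:45, 11:00–14:00, 14:45–16:45.
Zheng ∩ Ravi: 09:00–10:45, 13:15–13:30, 14:30–14:45, 16:00–16:30, 17:15–18:30.
Zheng ∩ Ravi ∩ Pablo: 09:45–10:45, 14:30–14:45, 16:15–16:30.
Zheng ∩ Ravi ∩ Pablo ∩ Oren: 16:15–16:30.
Zheng ∩ Ravi ∩ Pablo ∩ Oren ∩ Aarav: 16:15–16:30.
Single common window of 15 minutes.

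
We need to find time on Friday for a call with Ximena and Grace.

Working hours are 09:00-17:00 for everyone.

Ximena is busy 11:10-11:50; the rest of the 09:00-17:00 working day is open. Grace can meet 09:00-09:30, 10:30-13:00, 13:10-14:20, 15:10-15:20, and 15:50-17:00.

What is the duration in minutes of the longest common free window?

70 minutes

Ximena free within 09:00–17:00: 09:00–11:10, 11:50–17:00.
Ximena ∩ Grace: 09:00–09:30, 10:30–11:10, 11:50–13:00, 13:10–14:20, 15:10–15:20, 15:50–17:00.
Common window lengths: 30, 40, 70, 70, 10, 70 min; longest is 70.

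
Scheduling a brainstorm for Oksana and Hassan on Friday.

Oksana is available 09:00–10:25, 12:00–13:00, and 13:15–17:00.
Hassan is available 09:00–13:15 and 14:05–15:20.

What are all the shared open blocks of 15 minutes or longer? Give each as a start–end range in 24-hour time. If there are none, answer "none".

09:00–10:25, 12:00–13:00, 14:05–15:20

Oksana ∩ Hassan: 09:00–10:25, 12:00–13:00, 14:05–15:20.
Windows ≥ 15 min: 09:00–10:25, 12:00–13:00, 14:05–15:20.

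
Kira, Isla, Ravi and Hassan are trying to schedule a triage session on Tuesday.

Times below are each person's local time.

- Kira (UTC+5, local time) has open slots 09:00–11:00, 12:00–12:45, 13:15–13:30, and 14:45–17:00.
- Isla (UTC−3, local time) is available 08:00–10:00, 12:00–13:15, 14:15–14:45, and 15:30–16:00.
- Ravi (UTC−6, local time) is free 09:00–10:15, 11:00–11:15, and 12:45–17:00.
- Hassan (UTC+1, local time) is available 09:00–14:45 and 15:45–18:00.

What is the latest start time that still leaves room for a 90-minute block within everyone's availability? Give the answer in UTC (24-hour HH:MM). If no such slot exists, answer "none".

Kira → UTC: 04:00–06:00, 07:00–07:45, 08:15–08:30, 09:45–12:00.
Isla → UTC: 11:00–13:00, 15:00–16:15, 17:15–17:45, 18:30–19:00.
Ravi → UTC: 15:00–16:15, 17:00–17:15, 18:45–23:00.
Hassan → UTC: 08:00–13:45, 14:45–17:00.
Kira ∩ Isla: 11:00–12:00.
Kira ∩ Isla ∩ Ravi: (none).
Kira ∩ Isla ∩ Ravi ∩ Hassan: (none).
Windows ≥ 90 min: (none).

none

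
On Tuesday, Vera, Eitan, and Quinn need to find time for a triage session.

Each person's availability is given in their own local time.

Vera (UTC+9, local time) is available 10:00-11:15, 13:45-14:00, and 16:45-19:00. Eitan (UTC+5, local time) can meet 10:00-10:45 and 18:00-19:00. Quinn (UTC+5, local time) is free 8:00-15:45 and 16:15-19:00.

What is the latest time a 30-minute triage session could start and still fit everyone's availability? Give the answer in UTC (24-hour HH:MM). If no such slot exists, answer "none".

Vera → UTC: 01:00–02:15, 04:45–05:00, 07:45–10:00.
Eitan → UTC: 05:00–05:45, 13:00–14:00.
Quinn → UTC: 03:00–10:45, 11:15–14:00.
Vera ∩ Eitan: (none).
Vera ∩ Eitan ∩ Quinn: (none).
Windows ≥ 30 min: (none).

none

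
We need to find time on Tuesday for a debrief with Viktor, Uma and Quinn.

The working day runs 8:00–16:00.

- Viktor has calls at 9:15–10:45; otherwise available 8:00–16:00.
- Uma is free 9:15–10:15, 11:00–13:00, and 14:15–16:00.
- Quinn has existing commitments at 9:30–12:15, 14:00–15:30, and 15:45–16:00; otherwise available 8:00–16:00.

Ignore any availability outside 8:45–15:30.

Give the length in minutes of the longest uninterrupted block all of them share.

45 minutes

Viktor free within 08:00–16:00: 08:00–09:15, 10:45–16:00.
Quinn free within 08:00–16:00: 08:00–09:30, 12:15–14:00, 15:30–15:45.
Viktor ∩ Uma: 11:00–13:00, 14:15–16:00.
Viktor ∩ Uma ∩ Quinn: 12:15–13:00, 15:30–15:45.
Restricted to 08:45–15:30: 12:15–13:00.
Single common window of 45 minutes.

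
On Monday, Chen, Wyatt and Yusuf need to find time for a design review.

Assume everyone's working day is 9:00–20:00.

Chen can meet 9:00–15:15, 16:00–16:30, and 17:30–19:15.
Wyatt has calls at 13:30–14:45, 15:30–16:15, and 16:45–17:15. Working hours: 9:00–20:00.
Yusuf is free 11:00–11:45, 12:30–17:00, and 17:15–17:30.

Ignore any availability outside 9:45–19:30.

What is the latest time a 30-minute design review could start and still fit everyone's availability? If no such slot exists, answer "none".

Wyatt free within 09:00–20:00: 09:00–13:30, 14:45–15:30, 16:15–16:45, 17:15–20:00.
Chen ∩ Wyatt: 09:00–13:30, 14:45–15:15, 16:15–16:30, 17:30–19:15.
Chen ∩ Wyatt ∩ Yusuf: 11:00–11:45, 12:30–13:30, 14:45–15:15, 16:15–16:30.
Restricted to 09:45–19:30: 11:00–11:45, 12:30–13:30, 14:45–15:15, 16:15–16:30.
Windows ≥ 30 min: 11:00–11:45, 12:30–13:30, 14:45–15:15.
Latest start in the last window 14:45–15:15 is 15:15 − 30 min = 14:45.

14:45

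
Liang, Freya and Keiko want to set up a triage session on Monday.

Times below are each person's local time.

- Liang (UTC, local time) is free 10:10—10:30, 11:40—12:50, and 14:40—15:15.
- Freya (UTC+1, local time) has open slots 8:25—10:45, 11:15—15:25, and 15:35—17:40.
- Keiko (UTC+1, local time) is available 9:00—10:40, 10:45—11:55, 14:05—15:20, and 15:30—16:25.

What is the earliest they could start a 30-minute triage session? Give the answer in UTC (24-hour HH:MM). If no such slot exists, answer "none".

Liang → UTC: 10:10–10:30, 11:40–12:50, 14:40–15:15.
Freya → UTC: 07:25–09:45, 10:15–14:25, 14:35–16:40.
Keiko → UTC: 08:00–09:40, 09:45–10:55, 13:05–14:20, 14:30–15:25.
Liang ∩ Freya: 10:15–10:30, 11:40–12:50, 14:40–15:15.
Liang ∩ Freya ∩ Keiko: 10:15–10:30, 14:40–15:15.
Windows ≥ 30 min: 14:40–15:15.
Earliest such window starts at 14:40.

14:40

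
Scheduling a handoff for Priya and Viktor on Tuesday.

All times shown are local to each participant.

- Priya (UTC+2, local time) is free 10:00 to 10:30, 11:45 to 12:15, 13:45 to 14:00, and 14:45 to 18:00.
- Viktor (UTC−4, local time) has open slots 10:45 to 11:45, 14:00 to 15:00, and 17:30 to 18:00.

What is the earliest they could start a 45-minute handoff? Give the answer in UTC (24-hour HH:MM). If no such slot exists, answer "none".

Priya → UTC: 08:00–08:30, 09:45–10:15, 11:45–12:00, 12:45–16:00.
Viktor → UTC: 14:45–15:45, 18:00–19:00, 21:30–22:00.
Priya ∩ Viktor: 14:45–15:45.
Windows ≥ 45 min: 14:45–15:45.
Earliest such window starts at 14:45.

14:45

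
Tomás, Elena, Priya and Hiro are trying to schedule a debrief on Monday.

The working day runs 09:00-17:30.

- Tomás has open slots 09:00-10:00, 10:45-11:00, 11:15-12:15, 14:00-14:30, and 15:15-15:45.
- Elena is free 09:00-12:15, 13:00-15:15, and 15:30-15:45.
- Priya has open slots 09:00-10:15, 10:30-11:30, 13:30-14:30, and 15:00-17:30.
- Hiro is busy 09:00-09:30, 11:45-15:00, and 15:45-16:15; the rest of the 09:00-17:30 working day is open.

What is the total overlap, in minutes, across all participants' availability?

75 minutes

Hiro free within 09:00–17:30: 09:30–11:45, 15:00–15:45, 16:15–17:30.
Tomás ∩ Elena: 09:00–10:00, 10:45–11:00, 11:15–12:15, 14:00–14:30, 15:30–15:45.
Tomás ∩ Elena ∩ Priya: 09:00–10:00, 10:45–11:00, 11:15–11:30, 14:00–14:30, 15:30–15:45.
Tomás ∩ Elena ∩ Priya ∩ Hiro: 09:30–10:00, 10:45–11:00, 11:15–11:30, 15:30–15:45.
Total common minutes: 30 + 15 + 15 + 15 = 75.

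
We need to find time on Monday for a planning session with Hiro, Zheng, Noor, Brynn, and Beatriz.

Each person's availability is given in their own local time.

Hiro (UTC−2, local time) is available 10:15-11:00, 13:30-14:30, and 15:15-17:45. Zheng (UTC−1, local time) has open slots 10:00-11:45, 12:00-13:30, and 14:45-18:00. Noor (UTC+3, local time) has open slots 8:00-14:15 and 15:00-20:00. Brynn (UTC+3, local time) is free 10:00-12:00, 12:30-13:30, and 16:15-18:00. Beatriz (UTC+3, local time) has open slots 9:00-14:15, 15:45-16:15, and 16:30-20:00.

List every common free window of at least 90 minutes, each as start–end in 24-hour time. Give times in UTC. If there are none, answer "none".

none

Hiro → UTC: 12:15–13:00, 15:30–16:30, 17:15–19:45.
Zheng → UTC: 11:00–12:45, 13:00–14:30, 15:45–19:00.
Noor → UTC: 05:00–11:15, 12:00–17:00.
Brynn → UTC: 07:00–09:00, 09:30–10:30, 13:15–15:00.
Beatriz → UTC: 06:00–11:15, 12:45–13:15, 13:30–17:00.
Hiro ∩ Zheng: 12:15–12:45, 15:45–16:30, 17:15–19:00.
Hiro ∩ Zheng ∩ Noor: 12:15–12:45, 15:45–16:30.
Hiro ∩ Zheng ∩ Noor ∩ Brynn: (none).
Hiro ∩ Zheng ∩ Noor ∩ Brynn ∩ Beatriz: (none).
Windows ≥ 90 min: (none).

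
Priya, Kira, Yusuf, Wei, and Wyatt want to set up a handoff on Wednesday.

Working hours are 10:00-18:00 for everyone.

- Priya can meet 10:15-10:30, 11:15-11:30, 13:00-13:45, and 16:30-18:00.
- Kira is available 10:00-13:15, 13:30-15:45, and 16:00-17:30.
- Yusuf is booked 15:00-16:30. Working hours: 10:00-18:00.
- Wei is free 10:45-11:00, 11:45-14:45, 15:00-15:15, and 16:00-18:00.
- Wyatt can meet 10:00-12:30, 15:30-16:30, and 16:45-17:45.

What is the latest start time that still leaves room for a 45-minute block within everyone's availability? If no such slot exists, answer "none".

Yusuf free within 10:00–18:00: 10:00–15:00, 16:30–18:00.
Priya ∩ Kira: 10:15–10:30, 11:15–11:30, 13:00–13:15, 13:30–13:45, 16:30–17:30.
Priya ∩ Kira ∩ Yusuf: 10:15–10:30, 11:15–11:30, 13:00–13:15, 13:30–13:45, 16:30–17:30.
Priya ∩ Kira ∩ Yusuf ∩ Wei: 13:00–13:15, 13:30–13:45, 16:30–17:30.
Priya ∩ Kira ∩ Yusuf ∩ Wei ∩ Wyatt: 16:45–17:30.
Windows ≥ 45 min: 16:45–17:30.
Latest start in the last window 16:45–17:30 is 17:30 − 45 min = 16:45.

16:45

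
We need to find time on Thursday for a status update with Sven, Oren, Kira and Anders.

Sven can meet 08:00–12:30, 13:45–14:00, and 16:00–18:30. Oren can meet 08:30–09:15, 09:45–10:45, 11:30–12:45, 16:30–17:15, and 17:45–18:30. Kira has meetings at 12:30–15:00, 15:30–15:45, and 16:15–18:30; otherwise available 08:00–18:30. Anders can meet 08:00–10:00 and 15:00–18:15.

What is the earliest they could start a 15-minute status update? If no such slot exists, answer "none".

Kira free within 08:00–18:30: 08:00–12:30, 15:00–15:30, 15:45–16:15.
Sven ∩ Oren: 08:30–09:15, 09:45–10:45, 11:30–12:30, 16:30–17:15, 17:45–18:30.
Sven ∩ Oren ∩ Kira: 08:30–09:15, 09:45–10:45, 11:30–12:30.
Sven ∩ Oren ∩ Kira ∩ Anders: 08:30–09:15, 09:45–10:00.
Windows ≥ 15 min: 08:30–09:15, 09:45–10:00.
Earliest such window starts at 08:30.

08:30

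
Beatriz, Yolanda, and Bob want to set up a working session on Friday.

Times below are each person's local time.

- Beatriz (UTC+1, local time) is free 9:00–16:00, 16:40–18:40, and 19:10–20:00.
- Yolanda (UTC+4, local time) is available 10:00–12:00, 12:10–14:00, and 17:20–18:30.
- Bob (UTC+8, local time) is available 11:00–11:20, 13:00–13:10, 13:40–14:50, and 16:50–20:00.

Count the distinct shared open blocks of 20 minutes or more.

1

Beatriz → UTC: 08:00–15:00, 15:40–17:40, 18:10–19:00.
Yolanda → UTC: 06:00–08:00, 08:10–10:00, 13:20–14:30.
Bob → UTC: 03:00–03:20, 05:00–05:10, 05:40–06:50, 08:50–12:00.
Beatriz ∩ Yolanda: 08:10–10:00, 13:20–14:30.
Beatriz ∩ Yolanda ∩ Bob: 08:50–10:00.
Windows ≥ 20 min: 08:50–10:00.
That's 1 window.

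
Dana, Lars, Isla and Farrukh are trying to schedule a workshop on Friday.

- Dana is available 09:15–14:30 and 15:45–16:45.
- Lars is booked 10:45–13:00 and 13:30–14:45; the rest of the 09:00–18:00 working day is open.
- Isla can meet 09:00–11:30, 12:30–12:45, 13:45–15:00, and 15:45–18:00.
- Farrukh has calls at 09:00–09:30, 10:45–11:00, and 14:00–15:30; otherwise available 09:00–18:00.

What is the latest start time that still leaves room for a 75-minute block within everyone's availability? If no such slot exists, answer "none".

09:30

Lars free within 09:00–18:00: 09:00–10:45, 13:00–13:30, 14:45–18:00.
Farrukh free within 09:00–18:00: 09:30–10:45, 11:00–14:00, 15:30–18:00.
Dana ∩ Lars: 09:15–10:45, 13:00–13:30, 15:45–16:45.
Dana ∩ Lars ∩ Isla: 09:15–10:45, 15:45–16:45.
Dana ∩ Lars ∩ Isla ∩ Farrukh: 09:30–10:45, 15:45–16:45.
Windows ≥ 75 min: 09:30–10:45.
Latest start in the last window 09:30–10:45 is 10:45 − 75 min = 09:30.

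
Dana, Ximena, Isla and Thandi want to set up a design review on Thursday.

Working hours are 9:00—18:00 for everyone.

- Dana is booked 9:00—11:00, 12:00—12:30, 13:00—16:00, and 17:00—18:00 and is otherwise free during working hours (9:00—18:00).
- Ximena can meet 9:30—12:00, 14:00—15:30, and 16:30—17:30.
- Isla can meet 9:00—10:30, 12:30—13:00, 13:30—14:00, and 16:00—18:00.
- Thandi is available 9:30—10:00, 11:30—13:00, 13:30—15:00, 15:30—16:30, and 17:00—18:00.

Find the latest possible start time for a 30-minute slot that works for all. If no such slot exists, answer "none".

Dana free within 09:00–18:00: 11:00–12:00, 12:30–13:00, 16:00–17:00.
Dana ∩ Ximena: 11:00–12:00, 16:30–17:00.
Dana ∩ Ximena ∩ Isla: 16:30–17:00.
Dana ∩ Ximena ∩ Isla ∩ Thandi: (none).
Windows ≥ 30 min: (none).

none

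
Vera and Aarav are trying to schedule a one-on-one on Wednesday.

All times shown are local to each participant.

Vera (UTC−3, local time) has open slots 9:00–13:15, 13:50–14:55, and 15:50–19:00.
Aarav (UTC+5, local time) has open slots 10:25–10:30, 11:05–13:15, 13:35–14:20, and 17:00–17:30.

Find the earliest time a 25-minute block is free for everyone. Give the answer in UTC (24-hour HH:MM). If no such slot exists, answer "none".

Vera → UTC: 12:00–16:15, 16:50–17:55, 18:50–22:00.
Aarav → UTC: 05:25–05:30, 06:05–08:15, 08:35–09:20, 12:00–12:30.
Vera ∩ Aarav: 12:00–12:30.
Windows ≥ 25 min: 12:00–12:30.
Earliest such window starts at 12:00.

12:00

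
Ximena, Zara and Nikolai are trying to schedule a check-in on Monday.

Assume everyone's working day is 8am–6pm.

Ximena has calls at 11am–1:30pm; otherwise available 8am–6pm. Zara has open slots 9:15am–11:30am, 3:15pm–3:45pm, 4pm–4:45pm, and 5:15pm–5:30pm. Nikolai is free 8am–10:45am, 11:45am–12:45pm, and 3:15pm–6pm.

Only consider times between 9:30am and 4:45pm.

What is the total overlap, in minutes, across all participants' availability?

150 minutes

Ximena free within 08:00–18:00: 08:00–11:00, 13:30–18:00.
Ximena ∩ Zara: 09:15–11:00, 15:15–15:45, 16:00–16:45, 17:15–17:30.
Ximena ∩ Zara ∩ Nikolai: 09:15–10:45, 15:15–15:45, 16:00–16:45, 17:15–17:30.
Restricted to 09:30–16:45: 09:30–10:45, 15:15–15:45, 16:00–16:45.
Total common minutes: 75 + 30 + 45 = 150.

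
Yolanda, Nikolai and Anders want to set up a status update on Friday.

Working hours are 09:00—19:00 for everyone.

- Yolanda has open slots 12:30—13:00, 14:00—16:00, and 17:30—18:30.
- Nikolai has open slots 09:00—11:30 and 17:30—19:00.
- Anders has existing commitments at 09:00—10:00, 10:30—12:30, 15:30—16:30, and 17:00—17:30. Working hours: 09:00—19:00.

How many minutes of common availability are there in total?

Anders free within 09:00–19:00: 10:00–10:30, 12:30–15:30, 16:30–17:00, 17:30–19:00.
Yolanda ∩ Nikolai: 17:30–18:30.
Yolanda ∩ Nikolai ∩ Anders: 17:30–18:30.
Total common minutes: 60.

60 minutes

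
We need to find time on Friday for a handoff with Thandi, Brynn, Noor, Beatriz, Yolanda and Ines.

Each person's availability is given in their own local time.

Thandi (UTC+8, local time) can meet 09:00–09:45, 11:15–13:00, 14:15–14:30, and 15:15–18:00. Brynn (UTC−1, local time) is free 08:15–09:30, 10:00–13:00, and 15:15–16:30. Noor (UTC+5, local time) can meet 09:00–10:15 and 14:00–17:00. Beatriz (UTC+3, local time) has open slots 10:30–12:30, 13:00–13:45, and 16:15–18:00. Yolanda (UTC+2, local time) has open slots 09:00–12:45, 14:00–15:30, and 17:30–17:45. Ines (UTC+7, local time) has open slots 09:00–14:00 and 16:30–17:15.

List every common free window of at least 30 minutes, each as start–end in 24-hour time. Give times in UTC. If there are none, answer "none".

Thandi → UTC: 01:00–01:45, 03:15–05:00, 06:15–06:30, 07:15–10:00.
Brynn → UTC: 09:15–10:30, 11:00–14:00, 16:15–17:30.
Noor → UTC: 04:00–05:15, 09:00–12:00.
Beatriz → UTC: 07:30–09:30, 10:00–10:45, 13:15–15:00.
Yolanda → UTC: 07:00–10:45, 12:00–13:30, 15:30–15:45.
Ines → UTC: 02:00–07:00, 09:30–10:15.
Thandi ∩ Brynn: 09:15–10:00.
Thandi ∩ Brynn ∩ Noor: 09:15–10:00.
Thandi ∩ Brynn ∩ Noor ∩ Beatriz: 09:15–09:30.
Thandi ∩ Brynn ∩ Noor ∩ Beatriz ∩ Yolanda: 09:15–09:30.
Thandi ∩ Brynn ∩ Noor ∩ Beatriz ∩ Yolanda ∩ Ines: (none).
Windows ≥ 30 min: (none).

none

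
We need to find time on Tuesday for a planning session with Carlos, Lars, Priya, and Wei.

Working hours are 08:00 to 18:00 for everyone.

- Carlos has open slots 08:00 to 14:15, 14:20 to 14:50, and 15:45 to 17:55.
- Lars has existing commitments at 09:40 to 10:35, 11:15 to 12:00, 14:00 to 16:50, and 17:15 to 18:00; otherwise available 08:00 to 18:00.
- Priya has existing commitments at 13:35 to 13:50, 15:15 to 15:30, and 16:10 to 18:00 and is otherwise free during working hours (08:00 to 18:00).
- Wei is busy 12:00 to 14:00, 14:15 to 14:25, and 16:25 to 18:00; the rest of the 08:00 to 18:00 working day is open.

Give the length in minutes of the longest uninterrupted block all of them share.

100 minutes

Lars free within 08:00–18:00: 08:00–09:40, 10:35–11:15, 12:00–14:00, 16:50–17:15.
Priya free within 08:00–18:00: 08:00–13:35, 13:50–15:15, 15:30–16:10.
Wei free within 08:00–18:00: 08:00–12:00, 14:00–14:15, 14:25–16:25.
Carlos ∩ Lars: 08:00–09:40, 10:35–11:15, 12:00–14:00, 16:50–17:15.
Carlos ∩ Lars ∩ Priya: 08:00–09:40, 10:35–11:15, 12:00–13:35, 13:50–14:00.
Carlos ∩ Lars ∩ Priya ∩ Wei: 08:00–09:40, 10:35–11:15.
Common window lengths: 100, 40 min; longest is 100.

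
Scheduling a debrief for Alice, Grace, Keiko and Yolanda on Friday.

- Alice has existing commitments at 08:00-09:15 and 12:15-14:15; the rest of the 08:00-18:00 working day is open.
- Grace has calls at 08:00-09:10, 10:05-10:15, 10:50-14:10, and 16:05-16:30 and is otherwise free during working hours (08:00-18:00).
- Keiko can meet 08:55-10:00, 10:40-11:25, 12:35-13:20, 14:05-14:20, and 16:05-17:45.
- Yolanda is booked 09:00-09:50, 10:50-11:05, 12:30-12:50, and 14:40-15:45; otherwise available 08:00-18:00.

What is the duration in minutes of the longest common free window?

75 minutes

Alice free within 08:00–18:00: 09:15–12:15, 14:15–18:00.
Grace free within 08:00–18:00: 09:10–10:05, 10:15–10:50, 14:10–16:05, 16:30–18:00.
Yolanda free within 08:00–18:00: 08:00–09:00, 09:50–10:50, 11:05–12:30, 12:50–14:40, 15:45–18:00.
Alice ∩ Grace: 09:15–10:05, 10:15–10:50, 14:15–16:05, 16:30–18:00.
Alice ∩ Grace ∩ Keiko: 09:15–10:00, 10:40–10:50, 14:15–14:20, 16:30–17:45.
Alice ∩ Grace ∩ Keiko ∩ Yolanda: 09:50–10:00, 10:40–10:50, 14:15–14:20, 16:30–17:45.
Common window lengths: 10, 10, 5, 75 min; longest is 75.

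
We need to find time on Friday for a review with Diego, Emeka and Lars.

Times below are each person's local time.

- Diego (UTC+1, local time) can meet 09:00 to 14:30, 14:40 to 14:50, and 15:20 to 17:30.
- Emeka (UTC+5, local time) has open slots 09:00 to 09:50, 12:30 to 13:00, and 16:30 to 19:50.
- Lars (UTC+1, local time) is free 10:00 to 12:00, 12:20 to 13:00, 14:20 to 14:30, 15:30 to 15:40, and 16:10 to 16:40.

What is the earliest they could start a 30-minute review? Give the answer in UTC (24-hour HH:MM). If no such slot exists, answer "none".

Diego → UTC: 08:00–13:30, 13:40–13:50, 14:20–16:30.
Emeka → UTC: 04:00–04:50, 07:30–08:00, 11:30–14:50.
Lars → UTC: 09:00–11:00, 11:20–12:00, 13:20–13:30, 14:30–14:40, 15:10–15:40.
Diego ∩ Emeka: 11:30–13:30, 13:40–13:50, 14:20–14:50.
Diego ∩ Emeka ∩ Lars: 11:30–12:00, 13:20–13:30, 14:30–14:40.
Windows ≥ 30 min: 11:30–12:00.
Earliest such window starts at 11:30.

11:30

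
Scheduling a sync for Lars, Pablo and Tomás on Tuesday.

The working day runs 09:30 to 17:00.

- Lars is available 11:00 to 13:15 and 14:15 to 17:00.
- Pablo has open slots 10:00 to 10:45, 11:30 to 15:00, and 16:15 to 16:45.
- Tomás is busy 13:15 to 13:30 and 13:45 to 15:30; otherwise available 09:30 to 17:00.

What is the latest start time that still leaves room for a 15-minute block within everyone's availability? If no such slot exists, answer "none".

16:30

Tomás free within 09:30–17:00: 09:30–13:15, 13:30–13:45, 15:30–17:00.
Lars ∩ Pablo: 11:30–13:15, 14:15–15:00, 16:15–16:45.
Lars ∩ Pablo ∩ Tomás: 11:30–13:15, 16:15–16:45.
Windows ≥ 15 min: 11:30–13:15, 16:15–16:45.
Latest start in the last window 16:15–16:45 is 16:45 − 15 min = 16:30.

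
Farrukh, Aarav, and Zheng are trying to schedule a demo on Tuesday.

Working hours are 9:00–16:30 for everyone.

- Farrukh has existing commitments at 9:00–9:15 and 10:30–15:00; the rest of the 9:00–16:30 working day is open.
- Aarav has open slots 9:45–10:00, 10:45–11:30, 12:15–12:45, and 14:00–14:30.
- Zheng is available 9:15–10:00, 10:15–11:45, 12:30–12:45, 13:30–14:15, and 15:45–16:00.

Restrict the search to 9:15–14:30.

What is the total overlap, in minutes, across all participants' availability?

15 minutes

Farrukh free within 09:00–16:30: 09:15–10:30, 15:00–16:30.
Farrukh ∩ Aarav: 09:45–10:00.
Farrukh ∩ Aarav ∩ Zheng: 09:45–10:00.
Restricted to 09:15–14:30: 09:45–10:00.
Total common minutes: 15.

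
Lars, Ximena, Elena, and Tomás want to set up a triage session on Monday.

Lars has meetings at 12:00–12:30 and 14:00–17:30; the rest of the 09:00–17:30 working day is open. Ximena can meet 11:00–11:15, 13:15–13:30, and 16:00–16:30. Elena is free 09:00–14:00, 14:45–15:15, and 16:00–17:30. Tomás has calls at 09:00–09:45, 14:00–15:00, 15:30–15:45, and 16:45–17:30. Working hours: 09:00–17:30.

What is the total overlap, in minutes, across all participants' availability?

Lars free within 09:00–17:30: 09:00–12:00, 12:30–14:00.
Tomás free within 09:00–17:30: 09:45–14:00, 15:00–15:30, 15:45–16:45.
Lars ∩ Ximena: 11:00–11:15, 13:15–13:30.
Lars ∩ Ximena ∩ Elena: 11:00–11:15, 13:15–13:30.
Lars ∩ Ximena ∩ Elena ∩ Tomás: 11:00–11:15, 13:15–13:30.
Total common minutes: 15 + 15 = 30.

30 minutes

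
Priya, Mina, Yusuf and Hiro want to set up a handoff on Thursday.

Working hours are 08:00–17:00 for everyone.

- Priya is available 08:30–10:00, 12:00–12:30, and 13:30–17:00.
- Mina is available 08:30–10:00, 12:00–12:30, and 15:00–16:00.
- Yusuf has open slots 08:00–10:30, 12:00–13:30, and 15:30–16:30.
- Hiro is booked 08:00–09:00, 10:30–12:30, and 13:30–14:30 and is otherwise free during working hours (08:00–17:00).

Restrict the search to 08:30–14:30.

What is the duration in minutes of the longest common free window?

Hiro free within 08:00–17:00: 09:00–10:30, 12:30–13:30, 14:30–17:00.
Priya ∩ Mina: 08:30–10:00, 12:00–12:30, 15:00–16:00.
Priya ∩ Mina ∩ Yusuf: 08:30–10:00, 12:00–12:30, 15:30–16:00.
Priya ∩ Mina ∩ Yusuf ∩ Hiro: 09:00–10:00, 15:30–16:00.
Restricted to 08:30–14:30: 09:00–10:00.
Single common window of 60 minutes.

60 minutes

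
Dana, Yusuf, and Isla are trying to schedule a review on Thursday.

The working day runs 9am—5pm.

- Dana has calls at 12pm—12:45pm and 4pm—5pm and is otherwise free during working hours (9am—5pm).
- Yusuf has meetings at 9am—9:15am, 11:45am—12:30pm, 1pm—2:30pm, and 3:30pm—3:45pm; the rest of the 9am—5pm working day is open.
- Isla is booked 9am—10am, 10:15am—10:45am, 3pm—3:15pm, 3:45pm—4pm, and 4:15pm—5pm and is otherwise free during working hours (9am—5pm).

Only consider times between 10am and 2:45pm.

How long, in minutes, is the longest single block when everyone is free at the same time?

Dana free within 09:00–17:00: 09:00–12:00, 12:45–16:00.
Yusuf free within 09:00–17:00: 09:15–11:45, 12:30–13:00, 14:30–15:30, 15:45–17:00.
Isla free within 09:00–17:00: 10:00–10:15, 10:45–15:00, 15:15–15:45, 16:00–16:15.
Dana ∩ Yusuf: 09:15–11:45, 12:45–13:00, 14:30–15:30, 15:45–16:00.
Dana ∩ Yusuf ∩ Isla: 10:00–10:15, 10:45–11:45, 12:45–13:00, 14:30–15:00, 15:15–15:30.
Restricted to 10:00–14:45: 10:00–10:15, 10:45–11:45, 12:45–13:00, 14:30–14:45.
Common window lengths: 15, 60, 15, 15 min; longest is 60.

60 minutes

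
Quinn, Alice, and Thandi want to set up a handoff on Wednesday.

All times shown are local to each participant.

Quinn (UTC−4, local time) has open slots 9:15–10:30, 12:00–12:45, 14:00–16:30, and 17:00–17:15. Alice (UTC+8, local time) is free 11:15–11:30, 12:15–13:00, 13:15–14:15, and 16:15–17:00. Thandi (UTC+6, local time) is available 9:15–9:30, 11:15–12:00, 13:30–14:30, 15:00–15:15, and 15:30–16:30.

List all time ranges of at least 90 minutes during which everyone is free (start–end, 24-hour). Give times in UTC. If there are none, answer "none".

none

Quinn → UTC: 13:15–14:30, 16:00–16:45, 18:00–20:30, 21:00–21:15.
Alice → UTC: 03:15–03:30, 04:15–05:00, 05:15–06:15, 08:15–09:00.
Thandi → UTC: 03:15–03:30, 05:15–06:00, 07:30–08:30, 09:00–09:15, 09:30–10:30.
Quinn ∩ Alice: (none).
Quinn ∩ Alice ∩ Thandi: (none).
Windows ≥ 90 min: (none).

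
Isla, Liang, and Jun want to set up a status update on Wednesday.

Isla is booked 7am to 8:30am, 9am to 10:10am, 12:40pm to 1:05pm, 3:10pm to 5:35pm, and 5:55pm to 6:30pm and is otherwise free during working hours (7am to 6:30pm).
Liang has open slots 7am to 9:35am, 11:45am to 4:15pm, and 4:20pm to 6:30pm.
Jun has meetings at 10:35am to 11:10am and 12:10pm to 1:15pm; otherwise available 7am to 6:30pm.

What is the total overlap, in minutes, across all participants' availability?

Isla free within 07:00–18:30: 08:30–09:00, 10:10–12:40, 13:05–15:10, 17:35–17:55.
Jun free within 07:00–18:30: 07:00–10:35, 11:10–12:10, 13:15–18:30.
Isla ∩ Liang: 08:30–09:00, 11:45–12:40, 13:05–15:10, 17:35–17:55.
Isla ∩ Liang ∩ Jun: 08:30–09:00, 11:45–12:10, 13:15–15:10, 17:35–17:55.
Total common minutes: 30 + 25 + 115 + 20 = 190.

190 minutes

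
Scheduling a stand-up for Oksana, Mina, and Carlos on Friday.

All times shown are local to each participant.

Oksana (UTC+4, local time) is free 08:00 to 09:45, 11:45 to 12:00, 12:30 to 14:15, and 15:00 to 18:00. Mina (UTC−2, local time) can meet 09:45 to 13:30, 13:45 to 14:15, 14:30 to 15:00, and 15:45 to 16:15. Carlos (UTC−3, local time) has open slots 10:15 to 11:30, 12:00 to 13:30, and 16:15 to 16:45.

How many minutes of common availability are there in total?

45 minutes

Oksana → UTC: 04:00–05:45, 07:45–08:00, 08:30–10:15, 11:00–14:00.
Mina → UTC: 11:45–15:30, 15:45–16:15, 16:30–17:00, 17:45–18:15.
Carlos → UTC: 13:15–14:30, 15:00–16:30, 19:15–19:45.
Oksana ∩ Mina: 11:45–14:00.
Oksana ∩ Mina ∩ Carlos: 13:15–14:00.
Total common minutes: 45.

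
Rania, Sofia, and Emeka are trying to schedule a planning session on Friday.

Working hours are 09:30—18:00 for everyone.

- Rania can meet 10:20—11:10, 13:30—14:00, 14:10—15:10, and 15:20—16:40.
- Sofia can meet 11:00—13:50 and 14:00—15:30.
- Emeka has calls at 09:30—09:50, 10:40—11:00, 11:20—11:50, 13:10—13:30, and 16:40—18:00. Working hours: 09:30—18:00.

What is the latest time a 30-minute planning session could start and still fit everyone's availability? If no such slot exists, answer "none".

Emeka free within 09:30–18:00: 09:50–10:40, 11:00–11:20, 11:50–13:10, 13:30–16:40.
Rania ∩ Sofia: 11:00–11:10, 13:30–13:50, 14:10–15:10, 15:20–15:30.
Rania ∩ Sofia ∩ Emeka: 11:00–11:10, 13:30–13:50, 14:10–15:10, 15:20–15:30.
Windows ≥ 30 min: 14:10–15:10.
Latest start in the last window 14:10–15:10 is 15:10 − 30 min = 14:40.

14:40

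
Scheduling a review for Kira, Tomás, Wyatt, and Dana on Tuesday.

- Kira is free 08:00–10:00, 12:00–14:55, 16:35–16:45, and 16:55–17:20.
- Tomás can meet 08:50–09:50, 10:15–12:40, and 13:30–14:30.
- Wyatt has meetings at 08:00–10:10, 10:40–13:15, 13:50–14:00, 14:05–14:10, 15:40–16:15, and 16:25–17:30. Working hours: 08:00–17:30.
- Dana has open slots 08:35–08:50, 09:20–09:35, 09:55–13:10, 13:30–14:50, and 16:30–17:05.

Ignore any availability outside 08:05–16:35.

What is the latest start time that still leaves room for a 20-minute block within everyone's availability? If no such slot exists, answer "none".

Wyatt free within 08:00–17:30: 10:10–10:40, 13:15–13:50, 14:00–14:05, 14:10–15:40, 16:15–16:25.
Kira ∩ Tomás: 08:50–09:50, 12:00–12:40, 13:30–14:30.
Kira ∩ Tomás ∩ Wyatt: 13:30–13:50, 14:00–14:05, 14:10–14:30.
Kira ∩ Tomás ∩ Wyatt ∩ Dana: 13:30–13:50, 14:00–14:05, 14:10–14:30.
Restricted to 08:05–16:35: 13:30–13:50, 14:00–14:05, 14:10–14:30.
Windows ≥ 20 min: 13:30–13:50, 14:10–14:30.
Latest start in the last window 14:10–14:30 is 14:30 − 20 min = 14:10.

14:10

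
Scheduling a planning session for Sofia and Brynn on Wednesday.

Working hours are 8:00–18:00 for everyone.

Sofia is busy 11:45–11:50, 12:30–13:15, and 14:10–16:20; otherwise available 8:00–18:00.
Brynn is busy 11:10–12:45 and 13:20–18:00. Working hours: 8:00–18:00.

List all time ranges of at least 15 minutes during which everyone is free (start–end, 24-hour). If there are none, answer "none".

08:00–11:10

Sofia free within 08:00–18:00: 08:00–11:45, 11:50–12:30, 13:15–14:10, 16:20–18:00.
Brynn free within 08:00–18:00: 08:00–11:10, 12:45–13:20.
Sofia ∩ Brynn: 08:00–11:10, 13:15–13:20.
Windows ≥ 15 min: 08:00–11:10.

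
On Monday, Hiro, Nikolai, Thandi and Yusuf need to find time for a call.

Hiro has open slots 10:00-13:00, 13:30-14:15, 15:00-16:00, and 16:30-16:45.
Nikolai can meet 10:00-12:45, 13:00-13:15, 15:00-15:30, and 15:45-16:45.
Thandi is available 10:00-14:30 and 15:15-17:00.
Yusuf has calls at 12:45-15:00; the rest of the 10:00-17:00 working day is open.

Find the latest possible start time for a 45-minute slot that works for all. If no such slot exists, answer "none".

Yusuf free within 10:00–17:00: 10:00–12:45, 15:00–17:00.
Hiro ∩ Nikolai: 10:00–12:45, 15:00–15:30, 15:45–16:00, 16:30–16:45.
Hiro ∩ Nikolai ∩ Thandi: 10:00–12:45, 15:15–15:30, 15:45–16:00, 16:30–16:45.
Hiro ∩ Nikolai ∩ Thandi ∩ Yusuf: 10:00–12:45, 15:15–15:30, 15:45–16:00, 16:30–16:45.
Windows ≥ 45 min: 10:00–12:45.
Latest start in the last window 10:00–12:45 is 12:45 − 45 min = 12:00.

12:00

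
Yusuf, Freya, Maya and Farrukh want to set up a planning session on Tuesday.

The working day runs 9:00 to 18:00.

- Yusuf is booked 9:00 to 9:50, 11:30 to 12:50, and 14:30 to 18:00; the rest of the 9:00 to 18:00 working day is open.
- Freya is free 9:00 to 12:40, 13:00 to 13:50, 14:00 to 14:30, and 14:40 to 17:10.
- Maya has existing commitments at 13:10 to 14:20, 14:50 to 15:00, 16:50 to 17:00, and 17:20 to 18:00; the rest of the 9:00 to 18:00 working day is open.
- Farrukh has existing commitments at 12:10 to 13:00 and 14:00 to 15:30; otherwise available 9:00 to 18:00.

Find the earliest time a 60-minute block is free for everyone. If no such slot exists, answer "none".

Yusuf free within 09:00–18:00: 09:50–11:30, 12:50–14:30.
Maya free within 09:00–18:00: 09:00–13:10, 14:20–14:50, 15:00–16:50, 17:00–17:20.
Farrukh free within 09:00–18:00: 09:00–12:10, 13:00–14:00, 15:30–18:00.
Yusuf ∩ Freya: 09:50–11:30, 13:00–13:50, 14:00–14:30.
Yusuf ∩ Freya ∩ Maya: 09:50–11:30, 13:00–13:10, 14:20–14:30.
Yusuf ∩ Freya ∩ Maya ∩ Farrukh: 09:50–11:30, 13:00–13:10.
Windows ≥ 60 min: 09:50–11:30.
Earliest such window starts at 09:50.

09:50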